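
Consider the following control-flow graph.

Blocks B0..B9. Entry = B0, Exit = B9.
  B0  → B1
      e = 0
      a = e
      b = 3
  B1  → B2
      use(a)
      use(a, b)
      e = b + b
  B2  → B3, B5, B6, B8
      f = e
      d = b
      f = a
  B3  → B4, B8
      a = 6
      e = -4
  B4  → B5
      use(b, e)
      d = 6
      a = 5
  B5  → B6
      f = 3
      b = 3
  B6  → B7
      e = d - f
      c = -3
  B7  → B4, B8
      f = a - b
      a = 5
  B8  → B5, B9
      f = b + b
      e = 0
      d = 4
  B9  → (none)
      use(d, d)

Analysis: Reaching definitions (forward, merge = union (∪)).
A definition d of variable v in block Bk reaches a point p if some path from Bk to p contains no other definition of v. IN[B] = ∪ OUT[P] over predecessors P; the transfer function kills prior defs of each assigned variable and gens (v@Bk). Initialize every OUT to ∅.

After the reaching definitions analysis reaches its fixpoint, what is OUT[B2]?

Answer: {a@B0, b@B0, d@B2, e@B1, f@B2}

Working:
Fixpoint table:
  B0:   IN={}   OUT={a@B0, b@B0, e@B0}
  B1:   IN={a@B0, b@B0, e@B0}   OUT={a@B0, b@B0, e@B1}
  B2:   IN={a@B0, b@B0, e@B1}   OUT={a@B0, b@B0, d@B2, e@B1, f@B2}
  B3:   IN={a@B0, b@B0, d@B2, e@B1, f@B2}   OUT={a@B3, b@B0, d@B2, e@B3, f@B2}
  B4:   IN={a@B3, a@B7, b@B0, b@B5, c@B6, d@B2, d@B4, d@B8, e@B3, e@B6, f@B2, f@B7}   OUT={a@B4, b@B0, b@B5, c@B6, d@B4, e@B3, e@B6, f@B2, f@B7}
  B5:   IN={a@B0, a@B3, a@B4, a@B7, b@B0, b@B5, c@B6, d@B2, d@B4, d@B8, e@B1, e@B3, e@B6, e@B8, f@B2, f@B7, f@B8}   OUT={a@B0, a@B3, a@B4, a@B7, b@B5, c@B6, d@B2, d@B4, d@B8, e@B1, e@B3, e@B6, e@B8, f@B5}
  B6:   IN={a@B0, a@B3, a@B4, a@B7, b@B0, b@B5, c@B6, d@B2, d@B4, d@B8, e@B1, e@B3, e@B6, e@B8, f@B2, f@B5}   OUT={a@B0, a@B3, a@B4, a@B7, b@B0, b@B5, c@B6, d@B2, d@B4, d@B8, e@B6, f@B2, f@B5}
  B7:   IN={a@B0, a@B3, a@B4, a@B7, b@B0, b@B5, c@B6, d@B2, d@B4, d@B8, e@B6, f@B2, f@B5}   OUT={a@B7, b@B0, b@B5, c@B6, d@B2, d@B4, d@B8, e@B6, f@B7}
  B8:   IN={a@B0, a@B3, a@B7, b@B0, b@B5, c@B6, d@B2, d@B4, d@B8, e@B1, e@B3, e@B6, f@B2, f@B7}   OUT={a@B0, a@B3, a@B7, b@B0, b@B5, c@B6, d@B8, e@B8, f@B8}
  B9:   IN={a@B0, a@B3, a@B7, b@B0, b@B5, c@B6, d@B8, e@B8, f@B8}   OUT={a@B0, a@B3, a@B7, b@B0, b@B5, c@B6, d@B8, e@B8, f@B8}

Merge at B2: IN[B2] = OUT[B1] = {a@B0, b@B0, e@B1}
Applying B2's transfer function to that IN value gives OUT[B2] (row B2 above).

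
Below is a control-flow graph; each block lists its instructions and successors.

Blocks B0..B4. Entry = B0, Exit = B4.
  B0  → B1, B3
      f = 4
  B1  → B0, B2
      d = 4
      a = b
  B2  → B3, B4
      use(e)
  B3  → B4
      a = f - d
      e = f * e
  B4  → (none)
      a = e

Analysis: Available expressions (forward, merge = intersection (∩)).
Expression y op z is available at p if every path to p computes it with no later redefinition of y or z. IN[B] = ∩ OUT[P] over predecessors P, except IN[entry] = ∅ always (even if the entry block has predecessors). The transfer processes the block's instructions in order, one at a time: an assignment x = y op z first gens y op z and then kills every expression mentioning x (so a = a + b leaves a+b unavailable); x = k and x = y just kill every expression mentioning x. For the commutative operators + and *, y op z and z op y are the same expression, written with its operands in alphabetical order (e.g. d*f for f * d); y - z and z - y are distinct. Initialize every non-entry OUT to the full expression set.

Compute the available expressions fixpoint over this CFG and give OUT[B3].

Fixpoint table:
  B0:  IN={}  OUT={}
  B1:  IN={}  OUT={}
  B2:  IN={}  OUT={}
  B3:  IN={}  OUT={f-d}
  B4:  IN={}  OUT={}

Merge at B3: IN[B3] = OUT[B0] ∩ OUT[B2] = {}
Applying B3's transfer function to that IN value gives OUT[B3] (row B3 above).

Answer: {f-d}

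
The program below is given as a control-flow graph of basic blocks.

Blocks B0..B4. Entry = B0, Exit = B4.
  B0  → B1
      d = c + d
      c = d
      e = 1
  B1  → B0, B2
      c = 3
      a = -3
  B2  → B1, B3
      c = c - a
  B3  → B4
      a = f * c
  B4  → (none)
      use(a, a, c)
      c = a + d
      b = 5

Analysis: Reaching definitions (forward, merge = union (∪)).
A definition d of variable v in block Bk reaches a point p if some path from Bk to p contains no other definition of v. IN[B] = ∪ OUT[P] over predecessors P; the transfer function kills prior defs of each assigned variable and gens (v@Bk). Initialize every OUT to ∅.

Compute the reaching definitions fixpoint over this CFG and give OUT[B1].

Answer: {a@B1, c@B1, d@B0, e@B0}

Trace:
Per-block solution:
  B0:   IN={a@B1, c@B1, d@B0, e@B0}   OUT={a@B1, c@B0, d@B0, e@B0}
  B1:   IN={a@B1, c@B0, c@B2, d@B0, e@B0}   OUT={a@B1, c@B1, d@B0, e@B0}
  B2:   IN={a@B1, c@B1, d@B0, e@B0}   OUT={a@B1, c@B2, d@B0, e@B0}
  B3:   IN={a@B1, c@B2, d@B0, e@B0}   OUT={a@B3, c@B2, d@B0, e@B0}
  B4:   IN={a@B3, c@B2, d@B0, e@B0}   OUT={a@B3, b@B4, c@B4, d@B0, e@B0}

Merge at B1: IN[B1] = OUT[B0] ⊔ OUT[B2] = {a@B1, c@B0, c@B2, d@B0, e@B0}
Applying B1's transfer function to that IN value gives OUT[B1] (row B1 above).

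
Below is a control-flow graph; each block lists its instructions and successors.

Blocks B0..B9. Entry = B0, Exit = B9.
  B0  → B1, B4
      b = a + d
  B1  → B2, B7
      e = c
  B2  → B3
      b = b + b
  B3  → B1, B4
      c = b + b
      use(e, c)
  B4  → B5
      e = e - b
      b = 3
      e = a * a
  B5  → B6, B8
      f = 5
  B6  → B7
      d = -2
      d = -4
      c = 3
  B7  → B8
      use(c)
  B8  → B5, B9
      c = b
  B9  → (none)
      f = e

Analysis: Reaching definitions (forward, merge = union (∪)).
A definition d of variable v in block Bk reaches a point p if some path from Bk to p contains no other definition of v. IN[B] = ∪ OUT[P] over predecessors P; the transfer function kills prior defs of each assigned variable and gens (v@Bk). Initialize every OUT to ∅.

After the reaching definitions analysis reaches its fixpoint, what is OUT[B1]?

Converged values:
  B0:  IN={}  OUT={b@B0}
  B1:  IN={b@B0, b@B2, c@B3, e@B1}  OUT={b@B0, b@B2, c@B3, e@B1}
  B2:  IN={b@B0, b@B2, c@B3, e@B1}  OUT={b@B2, c@B3, e@B1}
  B3:  IN={b@B2, c@B3, e@B1}  OUT={b@B2, c@B3, e@B1}
  B4:  IN={b@B0, b@B2, c@B3, e@B1}  OUT={b@B4, c@B3, e@B4}
  B5:  IN={b@B0, b@B2, b@B4, c@B3, c@B8, d@B6, e@B1, e@B4, f@B5}  OUT={b@B0, b@B2, b@B4, c@B3, c@B8, d@B6, e@B1, e@B4, f@B5}
  B6:  IN={b@B0, b@B2, b@B4, c@B3, c@B8, d@B6, e@B1, e@B4, f@B5}  OUT={b@B0, b@B2, b@B4, c@B6, d@B6, e@B1, e@B4, f@B5}
  B7:  IN={b@B0, b@B2, b@B4, c@B3, c@B6, d@B6, e@B1, e@B4, f@B5}  OUT={b@B0, b@B2, b@B4, c@B3, c@B6, d@B6, e@B1, e@B4, f@B5}
  B8:  IN={b@B0, b@B2, b@B4, c@B3, c@B6, c@B8, d@B6, e@B1, e@B4, f@B5}  OUT={b@B0, b@B2, b@B4, c@B8, d@B6, e@B1, e@B4, f@B5}
  B9:  IN={b@B0, b@B2, b@B4, c@B8, d@B6, e@B1, e@B4, f@B5}  OUT={b@B0, b@B2, b@B4, c@B8, d@B6, e@B1, e@B4, f@B9}

Merge at B1: IN[B1] = OUT[B0] ⊔ OUT[B3] = {b@B0, b@B2, c@B3, e@B1}
Applying B1's transfer function to that IN value gives OUT[B1] (row B1 above).

Answer: {b@B0, b@B2, c@B3, e@B1}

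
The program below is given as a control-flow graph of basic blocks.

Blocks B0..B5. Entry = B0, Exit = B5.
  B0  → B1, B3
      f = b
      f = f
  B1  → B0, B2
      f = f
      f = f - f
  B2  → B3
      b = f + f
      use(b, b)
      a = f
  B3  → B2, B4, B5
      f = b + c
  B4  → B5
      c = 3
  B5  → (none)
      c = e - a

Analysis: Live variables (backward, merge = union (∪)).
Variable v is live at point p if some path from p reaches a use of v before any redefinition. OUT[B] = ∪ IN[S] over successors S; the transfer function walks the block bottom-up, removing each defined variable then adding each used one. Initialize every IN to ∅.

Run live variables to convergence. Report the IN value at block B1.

Answer: {a, b, c, e, f}

Derivation:
Per-block solution:
  B0:  IN={a, b, c, e}  OUT={a, b, c, e, f}
  B1:  IN={a, b, c, e, f}  OUT={a, b, c, e, f}
  B2:  IN={c, e, f}  OUT={a, b, c, e}
  B3:  IN={a, b, c, e}  OUT={a, c, e, f}
  B4:  IN={a, e}  OUT={a, e}
  B5:  IN={a, e}  OUT={}

Merge at B1: OUT[B1] = IN[B0] ⊔ IN[B2] = {a, b, c, e, f}
Applying B1's transfer function to that OUT value gives IN[B1] (row B1 above).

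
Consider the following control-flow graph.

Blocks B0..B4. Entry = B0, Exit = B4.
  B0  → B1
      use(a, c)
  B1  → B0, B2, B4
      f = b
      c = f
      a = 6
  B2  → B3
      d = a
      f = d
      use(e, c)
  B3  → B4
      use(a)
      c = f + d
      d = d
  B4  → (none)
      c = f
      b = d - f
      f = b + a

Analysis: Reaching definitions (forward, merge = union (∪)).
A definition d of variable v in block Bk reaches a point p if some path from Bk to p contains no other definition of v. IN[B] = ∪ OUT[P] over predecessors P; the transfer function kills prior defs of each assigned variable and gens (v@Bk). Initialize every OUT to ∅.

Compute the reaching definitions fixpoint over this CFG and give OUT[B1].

Converged values:
  B0: | IN={a@B1, c@B1, f@B1} | OUT={a@B1, c@B1, f@B1}
  B1: | IN={a@B1, c@B1, f@B1} | OUT={a@B1, c@B1, f@B1}
  B2: | IN={a@B1, c@B1, f@B1} | OUT={a@B1, c@B1, d@B2, f@B2}
  B3: | IN={a@B1, c@B1, d@B2, f@B2} | OUT={a@B1, c@B3, d@B3, f@B2}
  B4: | IN={a@B1, c@B1, c@B3, d@B3, f@B1, f@B2} | OUT={a@B1, b@B4, c@B4, d@B3, f@B4}

Merge at B1: IN[B1] = OUT[B0] = {a@B1, c@B1, f@B1}
Applying B1's transfer function to that IN value gives OUT[B1] (row B1 above).

Answer: {a@B1, c@B1, f@B1}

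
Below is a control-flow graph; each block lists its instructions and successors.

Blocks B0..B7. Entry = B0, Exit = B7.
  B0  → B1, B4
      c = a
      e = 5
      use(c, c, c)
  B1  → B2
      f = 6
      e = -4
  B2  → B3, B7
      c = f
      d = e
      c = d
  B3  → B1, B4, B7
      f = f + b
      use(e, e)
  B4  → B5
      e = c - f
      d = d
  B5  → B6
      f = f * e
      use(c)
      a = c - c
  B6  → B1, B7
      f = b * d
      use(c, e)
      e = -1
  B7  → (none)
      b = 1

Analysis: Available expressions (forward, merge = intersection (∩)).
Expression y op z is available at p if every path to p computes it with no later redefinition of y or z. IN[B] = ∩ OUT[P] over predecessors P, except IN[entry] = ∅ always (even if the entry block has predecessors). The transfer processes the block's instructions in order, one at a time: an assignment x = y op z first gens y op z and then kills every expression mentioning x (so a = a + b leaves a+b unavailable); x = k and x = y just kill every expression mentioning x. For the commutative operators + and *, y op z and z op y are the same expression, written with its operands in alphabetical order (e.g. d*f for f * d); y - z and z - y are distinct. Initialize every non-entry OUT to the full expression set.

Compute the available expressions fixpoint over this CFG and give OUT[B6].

Converged values:
  B0:  IN={}  OUT={}
  B1:  IN={}  OUT={}
  B2:  IN={}  OUT={}
  B3:  IN={}  OUT={}
  B4:  IN={}  OUT={c-f}
  B5:  IN={c-f}  OUT={c-c}
  B6:  IN={c-c}  OUT={b*d, c-c}
  B7:  IN={}  OUT={}

Merge at B6: IN[B6] = OUT[B5] = {c-c}
Applying B6's transfer function to that IN value gives OUT[B6] (row B6 above).

Answer: {b*d, c-c}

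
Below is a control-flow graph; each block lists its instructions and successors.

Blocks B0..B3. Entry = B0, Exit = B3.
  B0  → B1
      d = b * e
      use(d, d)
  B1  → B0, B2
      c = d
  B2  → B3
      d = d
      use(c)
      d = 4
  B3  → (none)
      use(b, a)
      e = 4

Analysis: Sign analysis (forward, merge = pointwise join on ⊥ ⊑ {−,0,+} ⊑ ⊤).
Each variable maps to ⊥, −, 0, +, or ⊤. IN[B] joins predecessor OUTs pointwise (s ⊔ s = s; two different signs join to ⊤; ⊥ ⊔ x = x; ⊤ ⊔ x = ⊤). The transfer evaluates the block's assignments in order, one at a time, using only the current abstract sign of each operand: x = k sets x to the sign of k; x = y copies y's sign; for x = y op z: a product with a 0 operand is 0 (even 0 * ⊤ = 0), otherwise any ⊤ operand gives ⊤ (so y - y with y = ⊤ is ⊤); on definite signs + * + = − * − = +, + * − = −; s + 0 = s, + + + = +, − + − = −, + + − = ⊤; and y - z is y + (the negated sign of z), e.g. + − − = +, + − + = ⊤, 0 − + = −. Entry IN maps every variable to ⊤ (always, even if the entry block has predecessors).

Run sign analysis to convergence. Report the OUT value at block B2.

Answer: {a: ⊤, b: ⊤, c: ⊤, d: +, e: ⊤, f: ⊤}

Derivation:
Per-block solution:
  B0:  IN=(all ⊤)  OUT=(all ⊤)
  B1:  IN=(all ⊤)  OUT=(all ⊤)
  B2:  IN=(all ⊤)  OUT={d:+; rest ⊤}
  B3:  IN={d:+; rest ⊤}  OUT={d:+, e:+; rest ⊤}

Merge at B2: IN[B2] = OUT[B1] = {a: ⊤, b: ⊤, c: ⊤, d: ⊤, e: ⊤, f: ⊤}
Applying B2's transfer function to that IN value gives OUT[B2] (row B2 above).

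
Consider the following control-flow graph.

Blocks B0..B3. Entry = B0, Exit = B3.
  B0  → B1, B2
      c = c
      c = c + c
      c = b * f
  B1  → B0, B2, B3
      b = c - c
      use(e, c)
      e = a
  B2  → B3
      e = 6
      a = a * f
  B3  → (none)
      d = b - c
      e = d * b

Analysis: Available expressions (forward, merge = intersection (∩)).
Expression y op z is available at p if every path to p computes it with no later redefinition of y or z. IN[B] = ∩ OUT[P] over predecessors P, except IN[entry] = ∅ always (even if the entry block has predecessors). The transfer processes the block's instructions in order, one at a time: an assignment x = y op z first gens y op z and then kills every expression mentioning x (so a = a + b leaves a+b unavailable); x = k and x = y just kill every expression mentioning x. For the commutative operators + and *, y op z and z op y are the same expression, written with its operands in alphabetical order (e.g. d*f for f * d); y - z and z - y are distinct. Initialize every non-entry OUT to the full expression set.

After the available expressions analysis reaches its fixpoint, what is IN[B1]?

Fixpoint table:
  B0: | IN={} | OUT={b*f}
  B1: | IN={b*f} | OUT={c-c}
  B2: | IN={} | OUT={}
  B3: | IN={} | OUT={b*d, b-c}

Merge at B1: IN[B1] = OUT[B0] = {b*f}

Answer: {b*f}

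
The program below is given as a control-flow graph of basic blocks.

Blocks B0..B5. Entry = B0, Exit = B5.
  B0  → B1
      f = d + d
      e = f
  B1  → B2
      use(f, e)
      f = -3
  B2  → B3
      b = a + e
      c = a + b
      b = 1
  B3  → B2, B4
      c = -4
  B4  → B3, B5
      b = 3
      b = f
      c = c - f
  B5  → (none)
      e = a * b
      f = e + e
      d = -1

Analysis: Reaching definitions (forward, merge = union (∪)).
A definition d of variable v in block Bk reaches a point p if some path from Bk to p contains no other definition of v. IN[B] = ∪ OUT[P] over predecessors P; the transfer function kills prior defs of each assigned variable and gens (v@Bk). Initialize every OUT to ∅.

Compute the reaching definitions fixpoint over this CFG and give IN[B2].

Answer: {b@B2, b@B4, c@B3, e@B0, f@B1}

Working:
Per-block solution:
  B0:   IN={}   OUT={e@B0, f@B0}
  B1:   IN={e@B0, f@B0}   OUT={e@B0, f@B1}
  B2:   IN={b@B2, b@B4, c@B3, e@B0, f@B1}   OUT={b@B2, c@B2, e@B0, f@B1}
  B3:   IN={b@B2, b@B4, c@B2, c@B4, e@B0, f@B1}   OUT={b@B2, b@B4, c@B3, e@B0, f@B1}
  B4:   IN={b@B2, b@B4, c@B3, e@B0, f@B1}   OUT={b@B4, c@B4, e@B0, f@B1}
  B5:   IN={b@B4, c@B4, e@B0, f@B1}   OUT={b@B4, c@B4, d@B5, e@B5, f@B5}

Merge at B2: IN[B2] = OUT[B1] ⊔ OUT[B3] = {b@B2, b@B4, c@B3, e@B0, f@B1}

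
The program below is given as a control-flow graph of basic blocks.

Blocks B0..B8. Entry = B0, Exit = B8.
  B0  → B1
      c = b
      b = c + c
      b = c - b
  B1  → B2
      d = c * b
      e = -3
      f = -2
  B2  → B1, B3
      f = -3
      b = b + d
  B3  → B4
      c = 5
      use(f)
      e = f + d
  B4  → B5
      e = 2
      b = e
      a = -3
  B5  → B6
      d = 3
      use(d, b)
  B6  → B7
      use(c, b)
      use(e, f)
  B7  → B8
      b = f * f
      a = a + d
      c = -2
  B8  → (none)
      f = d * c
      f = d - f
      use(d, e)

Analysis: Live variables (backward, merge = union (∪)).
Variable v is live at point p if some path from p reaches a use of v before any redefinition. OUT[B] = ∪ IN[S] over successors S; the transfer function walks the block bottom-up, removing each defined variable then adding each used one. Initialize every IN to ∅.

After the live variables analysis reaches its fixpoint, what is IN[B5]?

Answer: {a, b, c, e, f}

Trace:
Per-block solution:
  B0: | IN={b} | OUT={b, c}
  B1: | IN={b, c} | OUT={b, c, d}
  B2: | IN={b, c, d} | OUT={b, c, d, f}
  B3: | IN={d, f} | OUT={c, f}
  B4: | IN={c, f} | OUT={a, b, c, e, f}
  B5: | IN={a, b, c, e, f} | OUT={a, b, c, d, e, f}
  B6: | IN={a, b, c, d, e, f} | OUT={a, d, e, f}
  B7: | IN={a, d, e, f} | OUT={c, d, e}
  B8: | IN={c, d, e} | OUT={}

Merge at B5: OUT[B5] = IN[B6] = {a, b, c, d, e, f}
Applying B5's transfer function to that OUT value gives IN[B5] (row B5 above).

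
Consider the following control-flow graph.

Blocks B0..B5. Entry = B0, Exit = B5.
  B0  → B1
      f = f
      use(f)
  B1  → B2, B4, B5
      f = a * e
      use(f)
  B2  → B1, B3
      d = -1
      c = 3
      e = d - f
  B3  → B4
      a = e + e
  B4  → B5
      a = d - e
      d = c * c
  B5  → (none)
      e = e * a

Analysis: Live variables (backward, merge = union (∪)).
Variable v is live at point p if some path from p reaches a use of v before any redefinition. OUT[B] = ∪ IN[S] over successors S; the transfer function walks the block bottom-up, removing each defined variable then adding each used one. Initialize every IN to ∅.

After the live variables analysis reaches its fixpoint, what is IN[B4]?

Answer: {c, d, e}

Trace:
Per-block solution:
  B0:  IN={a, c, d, e, f}  OUT={a, c, d, e}
  B1:  IN={a, c, d, e}  OUT={a, c, d, e, f}
  B2:  IN={a, f}  OUT={a, c, d, e}
  B3:  IN={c, d, e}  OUT={c, d, e}
  B4:  IN={c, d, e}  OUT={a, e}
  B5:  IN={a, e}  OUT={}

Merge at B4: OUT[B4] = IN[B5] = {a, e}
Applying B4's transfer function to that OUT value gives IN[B4] (row B4 above).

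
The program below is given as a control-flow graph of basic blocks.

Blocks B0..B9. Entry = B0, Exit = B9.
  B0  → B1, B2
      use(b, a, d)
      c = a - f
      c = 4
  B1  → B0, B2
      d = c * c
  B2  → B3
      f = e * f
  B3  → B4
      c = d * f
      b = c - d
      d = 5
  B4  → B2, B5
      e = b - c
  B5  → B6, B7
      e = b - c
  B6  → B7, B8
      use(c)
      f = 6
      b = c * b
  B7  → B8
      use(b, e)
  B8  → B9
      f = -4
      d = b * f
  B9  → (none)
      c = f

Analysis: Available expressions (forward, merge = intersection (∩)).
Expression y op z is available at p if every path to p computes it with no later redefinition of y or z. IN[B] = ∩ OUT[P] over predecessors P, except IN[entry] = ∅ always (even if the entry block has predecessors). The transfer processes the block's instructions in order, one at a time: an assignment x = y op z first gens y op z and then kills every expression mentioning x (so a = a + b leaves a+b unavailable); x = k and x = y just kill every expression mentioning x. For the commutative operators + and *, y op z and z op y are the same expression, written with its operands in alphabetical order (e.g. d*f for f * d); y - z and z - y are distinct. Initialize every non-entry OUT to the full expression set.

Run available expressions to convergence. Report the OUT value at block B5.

Fixpoint table:
  B0:   IN={}   OUT={a-f}
  B1:   IN={a-f}   OUT={a-f, c*c}
  B2:   IN={}   OUT={}
  B3:   IN={}   OUT={}
  B4:   IN={}   OUT={b-c}
  B5:   IN={b-c}   OUT={b-c}
  B6:   IN={b-c}   OUT={}
  B7:   IN={}   OUT={}
  B8:   IN={}   OUT={b*f}
  B9:   IN={b*f}   OUT={b*f}

Merge at B5: IN[B5] = OUT[B4] = {b-c}
Applying B5's transfer function to that IN value gives OUT[B5] (row B5 above).

Answer: {b-c}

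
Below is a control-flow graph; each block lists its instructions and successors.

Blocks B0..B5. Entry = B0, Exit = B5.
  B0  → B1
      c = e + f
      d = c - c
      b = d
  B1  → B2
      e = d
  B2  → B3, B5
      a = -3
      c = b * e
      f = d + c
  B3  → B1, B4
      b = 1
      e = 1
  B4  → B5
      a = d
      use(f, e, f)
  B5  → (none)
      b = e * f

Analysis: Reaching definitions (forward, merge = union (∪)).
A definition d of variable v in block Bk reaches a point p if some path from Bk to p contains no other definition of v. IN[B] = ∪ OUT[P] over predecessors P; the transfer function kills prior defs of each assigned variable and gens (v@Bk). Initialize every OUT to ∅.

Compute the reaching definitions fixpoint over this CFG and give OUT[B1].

Answer: {a@B2, b@B0, b@B3, c@B0, c@B2, d@B0, e@B1, f@B2}

Derivation:
Fixpoint table:
  B0:  IN={}  OUT={b@B0, c@B0, d@B0}
  B1:  IN={a@B2, b@B0, b@B3, c@B0, c@B2, d@B0, e@B3, f@B2}  OUT={a@B2, b@B0, b@B3, c@B0, c@B2, d@B0, e@B1, f@B2}
  B2:  IN={a@B2, b@B0, b@B3, c@B0, c@B2, d@B0, e@B1, f@B2}  OUT={a@B2, b@B0, b@B3, c@B2, d@B0, e@B1, f@B2}
  B3:  IN={a@B2, b@B0, b@B3, c@B2, d@B0, e@B1, f@B2}  OUT={a@B2, b@B3, c@B2, d@B0, e@B3, f@B2}
  B4:  IN={a@B2, b@B3, c@B2, d@B0, e@B3, f@B2}  OUT={a@B4, b@B3, c@B2, d@B0, e@B3, f@B2}
  B5:  IN={a@B2, a@B4, b@B0, b@B3, c@B2, d@B0, e@B1, e@B3, f@B2}  OUT={a@B2, a@B4, b@B5, c@B2, d@B0, e@B1, e@B3, f@B2}

Merge at B1: IN[B1] = OUT[B0] ⊔ OUT[B3] = {a@B2, b@B0, b@B3, c@B0, c@B2, d@B0, e@B3, f@B2}
Applying B1's transfer function to that IN value gives OUT[B1] (row B1 above).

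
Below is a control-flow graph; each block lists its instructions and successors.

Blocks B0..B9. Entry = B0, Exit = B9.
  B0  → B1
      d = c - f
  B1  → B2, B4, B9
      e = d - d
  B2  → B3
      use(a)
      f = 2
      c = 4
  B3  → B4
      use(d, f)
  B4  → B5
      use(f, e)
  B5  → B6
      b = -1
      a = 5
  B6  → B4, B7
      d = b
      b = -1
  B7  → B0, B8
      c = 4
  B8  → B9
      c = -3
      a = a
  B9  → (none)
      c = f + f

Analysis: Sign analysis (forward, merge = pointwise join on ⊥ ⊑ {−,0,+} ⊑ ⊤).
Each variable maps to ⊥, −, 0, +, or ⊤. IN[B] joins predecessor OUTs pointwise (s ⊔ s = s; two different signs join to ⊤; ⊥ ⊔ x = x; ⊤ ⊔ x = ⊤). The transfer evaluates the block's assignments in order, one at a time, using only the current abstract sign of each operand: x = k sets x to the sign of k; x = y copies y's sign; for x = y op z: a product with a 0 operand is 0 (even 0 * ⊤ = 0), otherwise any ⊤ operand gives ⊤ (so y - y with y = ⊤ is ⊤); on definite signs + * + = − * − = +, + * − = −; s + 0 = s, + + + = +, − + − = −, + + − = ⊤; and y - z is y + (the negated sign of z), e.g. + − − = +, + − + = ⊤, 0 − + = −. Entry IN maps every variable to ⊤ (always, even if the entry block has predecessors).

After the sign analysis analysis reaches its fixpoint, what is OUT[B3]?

Answer: {a: ⊤, b: ⊤, c: +, d: ⊤, e: ⊤, f: +}

Derivation:
Converged values:
  B0: | IN=(all ⊤) | OUT=(all ⊤)
  B1: | IN=(all ⊤) | OUT=(all ⊤)
  B2: | IN=(all ⊤) | OUT={c:+, f:+; rest ⊤}
  B3: | IN={c:+, f:+; rest ⊤} | OUT={c:+, f:+; rest ⊤}
  B4: | IN=(all ⊤) | OUT=(all ⊤)
  B5: | IN=(all ⊤) | OUT={a:+, b:-; rest ⊤}
  B6: | IN={a:+, b:-; rest ⊤} | OUT={a:+, b:-, d:-; rest ⊤}
  B7: | IN={a:+, b:-, d:-; rest ⊤} | OUT={a:+, b:-, c:+, d:-; rest ⊤}
  B8: | IN={a:+, b:-, c:+, d:-; rest ⊤} | OUT={a:+, b:-, c:-, d:-; rest ⊤}
  B9: | IN=(all ⊤) | OUT=(all ⊤)

Merge at B3: IN[B3] = OUT[B2] = {a: ⊤, b: ⊤, c: +, d: ⊤, e: ⊤, f: +}
Applying B3's transfer function to that IN value gives OUT[B3] (row B3 above).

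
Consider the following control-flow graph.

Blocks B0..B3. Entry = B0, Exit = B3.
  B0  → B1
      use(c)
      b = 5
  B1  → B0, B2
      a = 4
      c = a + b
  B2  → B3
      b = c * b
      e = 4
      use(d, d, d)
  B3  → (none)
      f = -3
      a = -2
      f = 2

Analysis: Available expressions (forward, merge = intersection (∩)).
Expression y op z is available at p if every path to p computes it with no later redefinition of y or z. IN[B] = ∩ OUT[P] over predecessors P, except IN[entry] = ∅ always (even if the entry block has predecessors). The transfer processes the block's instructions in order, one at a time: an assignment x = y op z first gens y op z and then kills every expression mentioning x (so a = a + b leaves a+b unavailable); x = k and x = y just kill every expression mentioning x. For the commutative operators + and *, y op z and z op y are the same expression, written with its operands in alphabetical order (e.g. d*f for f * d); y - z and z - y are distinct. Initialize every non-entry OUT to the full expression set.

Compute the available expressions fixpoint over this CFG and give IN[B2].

Answer: {a+b}

Working:
Converged values:
  B0:  IN={}  OUT={}
  B1:  IN={}  OUT={a+b}
  B2:  IN={a+b}  OUT={}
  B3:  IN={}  OUT={}

Merge at B2: IN[B2] = OUT[B1] = {a+b}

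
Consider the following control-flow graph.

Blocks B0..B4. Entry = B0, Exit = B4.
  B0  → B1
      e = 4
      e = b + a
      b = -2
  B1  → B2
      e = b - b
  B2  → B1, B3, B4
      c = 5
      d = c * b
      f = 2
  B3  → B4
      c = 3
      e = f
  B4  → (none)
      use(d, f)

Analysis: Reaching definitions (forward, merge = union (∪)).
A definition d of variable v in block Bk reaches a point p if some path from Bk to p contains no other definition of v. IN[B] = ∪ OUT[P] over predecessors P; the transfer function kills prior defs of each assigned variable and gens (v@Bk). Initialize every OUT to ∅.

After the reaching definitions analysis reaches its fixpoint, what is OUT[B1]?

Answer: {b@B0, c@B2, d@B2, e@B1, f@B2}

Working:
Fixpoint table:
  B0:   IN={}   OUT={b@B0, e@B0}
  B1:   IN={b@B0, c@B2, d@B2, e@B0, e@B1, f@B2}   OUT={b@B0, c@B2, d@B2, e@B1, f@B2}
  B2:   IN={b@B0, c@B2, d@B2, e@B1, f@B2}   OUT={b@B0, c@B2, d@B2, e@B1, f@B2}
  B3:   IN={b@B0, c@B2, d@B2, e@B1, f@B2}   OUT={b@B0, c@B3, d@B2, e@B3, f@B2}
  B4:   IN={b@B0, c@B2, c@B3, d@B2, e@B1, e@B3, f@B2}   OUT={b@B0, c@B2, c@B3, d@B2, e@B1, e@B3, f@B2}

Merge at B1: IN[B1] = OUT[B0] ⊔ OUT[B2] = {b@B0, c@B2, d@B2, e@B0, e@B1, f@B2}
Applying B1's transfer function to that IN value gives OUT[B1] (row B1 above).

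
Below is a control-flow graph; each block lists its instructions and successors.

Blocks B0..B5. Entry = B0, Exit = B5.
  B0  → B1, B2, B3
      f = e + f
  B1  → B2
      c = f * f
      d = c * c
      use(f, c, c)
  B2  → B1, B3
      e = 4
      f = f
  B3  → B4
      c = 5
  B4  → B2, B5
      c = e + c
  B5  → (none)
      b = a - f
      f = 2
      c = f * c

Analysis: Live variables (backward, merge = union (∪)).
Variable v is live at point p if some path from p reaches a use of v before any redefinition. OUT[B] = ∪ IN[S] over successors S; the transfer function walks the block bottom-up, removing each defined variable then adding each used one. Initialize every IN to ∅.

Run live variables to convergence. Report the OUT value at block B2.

Converged values:
  B0: | IN={a, e, f} | OUT={a, e, f}
  B1: | IN={a, f} | OUT={a, f}
  B2: | IN={a, f} | OUT={a, e, f}
  B3: | IN={a, e, f} | OUT={a, c, e, f}
  B4: | IN={a, c, e, f} | OUT={a, c, f}
  B5: | IN={a, c, f} | OUT={}

Merge at B2: OUT[B2] = IN[B1] ⊔ IN[B3] = {a, e, f}

Answer: {a, e, f}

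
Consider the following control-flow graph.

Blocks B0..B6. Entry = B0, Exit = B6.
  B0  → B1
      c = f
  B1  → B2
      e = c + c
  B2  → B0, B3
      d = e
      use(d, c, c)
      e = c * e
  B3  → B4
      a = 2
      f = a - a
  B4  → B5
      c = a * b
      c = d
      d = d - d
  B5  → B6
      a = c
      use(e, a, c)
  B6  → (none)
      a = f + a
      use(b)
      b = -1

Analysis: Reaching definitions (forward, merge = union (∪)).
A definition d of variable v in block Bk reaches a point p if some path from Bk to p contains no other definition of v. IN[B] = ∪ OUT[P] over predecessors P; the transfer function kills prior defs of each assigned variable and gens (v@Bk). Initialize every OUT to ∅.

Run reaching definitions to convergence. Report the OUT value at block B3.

Per-block solution:
  B0:  IN={c@B0, d@B2, e@B2}  OUT={c@B0, d@B2, e@B2}
  B1:  IN={c@B0, d@B2, e@B2}  OUT={c@B0, d@B2, e@B1}
  B2:  IN={c@B0, d@B2, e@B1}  OUT={c@B0, d@B2, e@B2}
  B3:  IN={c@B0, d@B2, e@B2}  OUT={a@B3, c@B0, d@B2, e@B2, f@B3}
  B4:  IN={a@B3, c@B0, d@B2, e@B2, f@B3}  OUT={a@B3, c@B4, d@B4, e@B2, f@B3}
  B5:  IN={a@B3, c@B4, d@B4, e@B2, f@B3}  OUT={a@B5, c@B4, d@B4, e@B2, f@B3}
  B6:  IN={a@B5, c@B4, d@B4, e@B2, f@B3}  OUT={a@B6, b@B6, c@B4, d@B4, e@B2, f@B3}

Merge at B3: IN[B3] = OUT[B2] = {c@B0, d@B2, e@B2}
Applying B3's transfer function to that IN value gives OUT[B3] (row B3 above).

Answer: {a@B3, c@B0, d@B2, e@B2, f@B3}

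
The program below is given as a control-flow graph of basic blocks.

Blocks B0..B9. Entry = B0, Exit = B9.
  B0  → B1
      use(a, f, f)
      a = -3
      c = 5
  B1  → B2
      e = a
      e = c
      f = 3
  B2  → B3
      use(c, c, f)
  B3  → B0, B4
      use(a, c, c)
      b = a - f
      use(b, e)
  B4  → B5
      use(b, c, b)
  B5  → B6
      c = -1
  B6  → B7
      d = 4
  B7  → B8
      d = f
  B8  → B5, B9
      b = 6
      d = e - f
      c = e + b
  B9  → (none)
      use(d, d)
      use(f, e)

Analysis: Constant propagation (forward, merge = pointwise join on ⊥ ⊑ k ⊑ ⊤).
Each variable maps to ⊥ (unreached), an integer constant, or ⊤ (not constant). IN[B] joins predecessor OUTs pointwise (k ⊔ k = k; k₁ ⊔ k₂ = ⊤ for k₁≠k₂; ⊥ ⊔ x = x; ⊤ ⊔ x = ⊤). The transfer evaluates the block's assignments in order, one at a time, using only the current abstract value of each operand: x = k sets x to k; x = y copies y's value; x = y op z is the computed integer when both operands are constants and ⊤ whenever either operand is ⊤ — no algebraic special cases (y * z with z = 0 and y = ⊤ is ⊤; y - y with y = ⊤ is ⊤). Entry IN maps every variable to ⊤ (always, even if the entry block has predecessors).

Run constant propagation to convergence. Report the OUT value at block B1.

Answer: {a: -3, b: ⊤, c: 5, d: ⊤, e: 5, f: 3}

Working:
Converged values:
  B0:   IN=(all ⊤)   OUT={a:-3, c:5; rest ⊤}
  B1:   IN={a:-3, c:5; rest ⊤}   OUT={a:-3, c:5, e:5, f:3; rest ⊤}
  B2:   IN={a:-3, c:5, e:5, f:3; rest ⊤}   OUT={a:-3, c:5, e:5, f:3; rest ⊤}
  B3:   IN={a:-3, c:5, e:5, f:3; rest ⊤}   OUT={a:-3, b:-6, c:5, e:5, f:3; rest ⊤}
  B4:   IN={a:-3, b:-6, c:5, e:5, f:3; rest ⊤}   OUT={a:-3, b:-6, c:5, e:5, f:3; rest ⊤}
  B5:   IN={a:-3, e:5, f:3; rest ⊤}   OUT={a:-3, c:-1, e:5, f:3; rest ⊤}
  B6:   IN={a:-3, c:-1, e:5, f:3; rest ⊤}   OUT={a:-3, c:-1, d:4, e:5, f:3; rest ⊤}
  B7:   IN={a:-3, c:-1, d:4, e:5, f:3; rest ⊤}   OUT={a:-3, c:-1, d:3, e:5, f:3; rest ⊤}
  B8:   IN={a:-3, c:-1, d:3, e:5, f:3; rest ⊤}   OUT={a:-3, b:6, c:11, d:2, e:5, f:3; rest ⊤}
  B9:   IN={a:-3, b:6, c:11, d:2, e:5, f:3; rest ⊤}   OUT={a:-3, b:6, c:11, d:2, e:5, f:3; rest ⊤}

Merge at B1: IN[B1] = OUT[B0] = {a: -3, b: ⊤, c: 5, d: ⊤, e: ⊤, f: ⊤}
Applying B1's transfer function to that IN value gives OUT[B1] (row B1 above).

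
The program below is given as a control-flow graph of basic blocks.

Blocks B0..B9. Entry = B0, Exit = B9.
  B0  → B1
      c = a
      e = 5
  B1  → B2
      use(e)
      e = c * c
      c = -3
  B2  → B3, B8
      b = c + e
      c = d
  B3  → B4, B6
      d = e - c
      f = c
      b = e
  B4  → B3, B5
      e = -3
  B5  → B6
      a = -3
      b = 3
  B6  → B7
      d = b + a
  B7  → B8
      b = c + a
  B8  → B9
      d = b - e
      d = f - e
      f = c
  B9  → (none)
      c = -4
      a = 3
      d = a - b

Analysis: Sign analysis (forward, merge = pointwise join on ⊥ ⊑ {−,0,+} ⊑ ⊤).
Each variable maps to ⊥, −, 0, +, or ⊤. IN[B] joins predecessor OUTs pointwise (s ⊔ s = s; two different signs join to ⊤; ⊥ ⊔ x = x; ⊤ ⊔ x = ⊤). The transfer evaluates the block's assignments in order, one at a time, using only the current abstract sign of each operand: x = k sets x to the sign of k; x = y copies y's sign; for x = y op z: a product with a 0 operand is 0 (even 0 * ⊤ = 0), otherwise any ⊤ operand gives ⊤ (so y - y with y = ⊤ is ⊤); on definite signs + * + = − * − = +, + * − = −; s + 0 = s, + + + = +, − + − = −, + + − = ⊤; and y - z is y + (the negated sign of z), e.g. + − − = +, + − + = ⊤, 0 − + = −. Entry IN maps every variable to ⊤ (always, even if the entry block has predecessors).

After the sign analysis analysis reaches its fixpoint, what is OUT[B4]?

Answer: {a: ⊤, b: ⊤, c: ⊤, d: ⊤, e: -, f: ⊤}

Working:
Converged values:
  B0: | IN=(all ⊤) | OUT={e:+; rest ⊤}
  B1: | IN={e:+; rest ⊤} | OUT={c:-; rest ⊤}
  B2: | IN={c:-; rest ⊤} | OUT=(all ⊤)
  B3: | IN=(all ⊤) | OUT=(all ⊤)
  B4: | IN=(all ⊤) | OUT={e:-; rest ⊤}
  B5: | IN={e:-; rest ⊤} | OUT={a:-, b:+, e:-; rest ⊤}
  B6: | IN=(all ⊤) | OUT=(all ⊤)
  B7: | IN=(all ⊤) | OUT=(all ⊤)
  B8: | IN=(all ⊤) | OUT=(all ⊤)
  B9: | IN=(all ⊤) | OUT={a:+, c:-; rest ⊤}

Merge at B4: IN[B4] = OUT[B3] = {a: ⊤, b: ⊤, c: ⊤, d: ⊤, e: ⊤, f: ⊤}
Applying B4's transfer function to that IN value gives OUT[B4] (row B4 above).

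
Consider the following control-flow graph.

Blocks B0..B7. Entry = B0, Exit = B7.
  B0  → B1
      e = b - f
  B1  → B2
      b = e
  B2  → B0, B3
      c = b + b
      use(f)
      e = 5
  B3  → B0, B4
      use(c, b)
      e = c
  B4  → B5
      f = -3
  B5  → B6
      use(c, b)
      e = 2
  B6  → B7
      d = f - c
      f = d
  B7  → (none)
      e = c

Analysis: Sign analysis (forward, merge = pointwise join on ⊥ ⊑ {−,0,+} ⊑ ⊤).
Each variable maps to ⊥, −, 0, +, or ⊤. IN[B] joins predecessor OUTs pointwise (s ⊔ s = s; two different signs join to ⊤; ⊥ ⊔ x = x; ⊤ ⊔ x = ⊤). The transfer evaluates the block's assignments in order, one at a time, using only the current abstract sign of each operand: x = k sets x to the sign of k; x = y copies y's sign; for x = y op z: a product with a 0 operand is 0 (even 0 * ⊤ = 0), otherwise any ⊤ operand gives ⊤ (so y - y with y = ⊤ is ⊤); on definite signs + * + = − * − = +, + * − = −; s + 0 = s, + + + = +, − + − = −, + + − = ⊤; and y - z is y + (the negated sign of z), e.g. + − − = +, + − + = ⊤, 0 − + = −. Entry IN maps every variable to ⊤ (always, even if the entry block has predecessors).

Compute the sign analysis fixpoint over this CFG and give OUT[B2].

Fixpoint table:
  B0:  IN=(all ⊤)  OUT=(all ⊤)
  B1:  IN=(all ⊤)  OUT=(all ⊤)
  B2:  IN=(all ⊤)  OUT={e:+; rest ⊤}
  B3:  IN={e:+; rest ⊤}  OUT=(all ⊤)
  B4:  IN=(all ⊤)  OUT={f:-; rest ⊤}
  B5:  IN={f:-; rest ⊤}  OUT={e:+, f:-; rest ⊤}
  B6:  IN={e:+, f:-; rest ⊤}  OUT={e:+; rest ⊤}
  B7:  IN={e:+; rest ⊤}  OUT=(all ⊤)

Merge at B2: IN[B2] = OUT[B1] = {a: ⊤, b: ⊤, c: ⊤, d: ⊤, e: ⊤, f: ⊤}
Applying B2's transfer function to that IN value gives OUT[B2] (row B2 above).

Answer: {a: ⊤, b: ⊤, c: ⊤, d: ⊤, e: +, f: ⊤}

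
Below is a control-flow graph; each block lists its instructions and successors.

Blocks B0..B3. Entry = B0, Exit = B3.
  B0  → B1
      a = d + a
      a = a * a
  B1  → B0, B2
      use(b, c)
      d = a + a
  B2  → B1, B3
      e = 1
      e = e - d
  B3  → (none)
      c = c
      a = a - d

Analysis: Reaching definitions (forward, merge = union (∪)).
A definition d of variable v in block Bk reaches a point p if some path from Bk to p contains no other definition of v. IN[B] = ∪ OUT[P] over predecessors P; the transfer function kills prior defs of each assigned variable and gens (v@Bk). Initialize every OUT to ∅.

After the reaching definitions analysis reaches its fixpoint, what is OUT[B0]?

Per-block solution:
  B0: | IN={a@B0, d@B1, e@B2} | OUT={a@B0, d@B1, e@B2}
  B1: | IN={a@B0, d@B1, e@B2} | OUT={a@B0, d@B1, e@B2}
  B2: | IN={a@B0, d@B1, e@B2} | OUT={a@B0, d@B1, e@B2}
  B3: | IN={a@B0, d@B1, e@B2} | OUT={a@B3, c@B3, d@B1, e@B2}

Merge at B0 (entry node, so the boundary value {} is joined with the incoming edge(s)): IN[B0] = {} ⊔ OUT[B1] = {a@B0, d@B1, e@B2}
Applying B0's transfer function to that IN value gives OUT[B0] (row B0 above).

Answer: {a@B0, d@B1, e@B2}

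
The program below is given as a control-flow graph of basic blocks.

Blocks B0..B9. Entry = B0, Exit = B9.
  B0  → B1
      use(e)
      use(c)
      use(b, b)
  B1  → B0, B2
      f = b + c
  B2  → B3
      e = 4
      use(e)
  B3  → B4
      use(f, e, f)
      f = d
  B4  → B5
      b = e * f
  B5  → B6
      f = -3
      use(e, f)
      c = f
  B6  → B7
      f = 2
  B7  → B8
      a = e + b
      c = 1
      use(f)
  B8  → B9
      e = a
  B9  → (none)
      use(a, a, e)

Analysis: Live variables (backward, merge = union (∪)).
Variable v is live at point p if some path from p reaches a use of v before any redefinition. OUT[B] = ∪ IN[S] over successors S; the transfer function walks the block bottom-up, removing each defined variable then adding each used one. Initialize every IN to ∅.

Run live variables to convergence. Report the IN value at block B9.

Answer: {a, e}

Working:
Per-block solution:
  B0:   IN={b, c, d, e}   OUT={b, c, d, e}
  B1:   IN={b, c, d, e}   OUT={b, c, d, e, f}
  B2:   IN={d, f}   OUT={d, e, f}
  B3:   IN={d, e, f}   OUT={e, f}
  B4:   IN={e, f}   OUT={b, e}
  B5:   IN={b, e}   OUT={b, e}
  B6:   IN={b, e}   OUT={b, e, f}
  B7:   IN={b, e, f}   OUT={a}
  B8:   IN={a}   OUT={a, e}
  B9:   IN={a, e}   OUT={}

B9 is the boundary node: OUT[B9] = {}
Applying B9's transfer function to that OUT value gives IN[B9] (row B9 above).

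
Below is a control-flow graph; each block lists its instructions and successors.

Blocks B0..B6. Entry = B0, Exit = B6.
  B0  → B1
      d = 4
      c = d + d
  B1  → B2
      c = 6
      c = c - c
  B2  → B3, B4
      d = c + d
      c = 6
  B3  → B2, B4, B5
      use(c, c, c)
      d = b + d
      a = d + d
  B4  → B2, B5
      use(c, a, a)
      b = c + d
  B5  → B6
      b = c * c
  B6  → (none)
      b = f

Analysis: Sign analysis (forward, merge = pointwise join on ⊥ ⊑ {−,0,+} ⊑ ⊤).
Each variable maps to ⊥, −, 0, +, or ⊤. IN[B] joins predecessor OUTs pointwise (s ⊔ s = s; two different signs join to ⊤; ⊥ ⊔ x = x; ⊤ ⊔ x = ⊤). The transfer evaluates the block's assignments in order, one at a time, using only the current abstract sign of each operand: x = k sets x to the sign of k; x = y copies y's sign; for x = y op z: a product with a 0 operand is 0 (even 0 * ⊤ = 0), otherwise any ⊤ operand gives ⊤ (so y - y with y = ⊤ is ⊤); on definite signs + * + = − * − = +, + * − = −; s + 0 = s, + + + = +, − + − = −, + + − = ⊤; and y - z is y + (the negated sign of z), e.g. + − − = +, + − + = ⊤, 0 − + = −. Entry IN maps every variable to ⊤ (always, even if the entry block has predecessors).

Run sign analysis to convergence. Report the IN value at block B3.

Converged values:
  B0:  IN=(all ⊤)  OUT={c:+, d:+; rest ⊤}
  B1:  IN={c:+, d:+; rest ⊤}  OUT={d:+; rest ⊤}
  B2:  IN=(all ⊤)  OUT={c:+; rest ⊤}
  B3:  IN={c:+; rest ⊤}  OUT={c:+; rest ⊤}
  B4:  IN={c:+; rest ⊤}  OUT={c:+; rest ⊤}
  B5:  IN={c:+; rest ⊤}  OUT={b:+, c:+; rest ⊤}
  B6:  IN={b:+, c:+; rest ⊤}  OUT={c:+; rest ⊤}

Merge at B3: IN[B3] = OUT[B2] = {a: ⊤, b: ⊤, c: +, d: ⊤, e: ⊤, f: ⊤}

Answer: {a: ⊤, b: ⊤, c: +, d: ⊤, e: ⊤, f: ⊤}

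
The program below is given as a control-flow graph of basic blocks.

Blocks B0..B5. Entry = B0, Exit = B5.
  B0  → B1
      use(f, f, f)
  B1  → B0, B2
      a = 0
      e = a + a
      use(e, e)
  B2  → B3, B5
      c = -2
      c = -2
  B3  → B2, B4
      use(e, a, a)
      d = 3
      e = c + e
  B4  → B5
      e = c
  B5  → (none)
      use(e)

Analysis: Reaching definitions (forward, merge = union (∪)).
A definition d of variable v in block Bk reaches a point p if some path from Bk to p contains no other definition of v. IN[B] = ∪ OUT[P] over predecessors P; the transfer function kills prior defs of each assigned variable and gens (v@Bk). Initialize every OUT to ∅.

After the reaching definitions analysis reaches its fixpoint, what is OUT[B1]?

Answer: {a@B1, e@B1}

Derivation:
Converged values:
  B0:   IN={a@B1, e@B1}   OUT={a@B1, e@B1}
  B1:   IN={a@B1, e@B1}   OUT={a@B1, e@B1}
  B2:   IN={a@B1, c@B2, d@B3, e@B1, e@B3}   OUT={a@B1, c@B2, d@B3, e@B1, e@B3}
  B3:   IN={a@B1, c@B2, d@B3, e@B1, e@B3}   OUT={a@B1, c@B2, d@B3, e@B3}
  B4:   IN={a@B1, c@B2, d@B3, e@B3}   OUT={a@B1, c@B2, d@B3, e@B4}
  B5:   IN={a@B1, c@B2, d@B3, e@B1, e@B3, e@B4}   OUT={a@B1, c@B2, d@B3, e@B1, e@B3, e@B4}

Merge at B1: IN[B1] = OUT[B0] = {a@B1, e@B1}
Applying B1's transfer function to that IN value gives OUT[B1] (row B1 above).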